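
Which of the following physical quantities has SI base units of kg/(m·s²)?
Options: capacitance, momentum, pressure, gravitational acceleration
Checking the SI base units of each option:
  capacitance (C = Q/V): s⁴·A²/(kg·m²)  ✗
  momentum (p = mv): kg·m/s  ✗
  pressure (P = F/A): kg/(m·s²)  ✓ matches
  gravitational acceleration (g = GM/r²): m/s²  ✗

Only pressure has units kg/(m·s²).

Answer: pressure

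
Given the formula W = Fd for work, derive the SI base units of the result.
Units of each symbol in W = Fd:
  F (force): kg·m/s²
  d (displacement): m

Multiplying the contributions: [kg·m/s²] · [m]
Adding exponents of each base unit: kg: 1, m: 2, s: -2
SI base units of work: kg·m²/s²

Answer: kg·m²/s²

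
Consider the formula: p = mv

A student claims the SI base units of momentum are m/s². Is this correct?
Units of each symbol in p = mv:
  m (mass): kg
  v (velocity): m/s

Multiplying the contributions: [kg] · [m/s]
Adding exponents of each base unit: kg: 1, m: 1, s: -1
SI base units of momentum: kg·m/s

The claimed units m/s² (exponents m: 1, s: -2) do not match the derived units kg·m/s (exponents kg: 1, m: 1, s: -1), so the claim is incorrect.

Answer: No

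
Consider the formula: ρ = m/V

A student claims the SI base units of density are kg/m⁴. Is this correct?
Units of each symbol in ρ = m/V:
  m (mass): kg
  V (volume): m³  → in the denominator, contributes 1/m³

Multiplying the contributions: [kg] · [1/m³]
Adding exponents of each base unit: kg: 1, m: -3
SI base units of density: kg/m³

The claimed units kg/m⁴ (exponents kg: 1, m: -4) do not match the derived units kg/m³ (exponents kg: 1, m: -3), so the claim is incorrect.

Answer: No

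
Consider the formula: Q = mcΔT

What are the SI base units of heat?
Units of each symbol in Q = mcΔT:
  m (mass): kg
  c (specific heat capacity, in J/(kg·K)): m²/(s²·K)
  ΔT (temperature change): K

Multiplying the contributions: [kg] · [m²/(s²·K)] · [K]
Adding exponents of each base unit: kg: 1, m: 2, s: -2
SI base units of heat: kg·m²/s²

Answer: kg·m²/s²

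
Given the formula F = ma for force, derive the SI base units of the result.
Units of each symbol in F = ma:
  m (mass): kg
  a (acceleration): m/s²

Multiplying the contributions: [kg] · [m/s²]
Adding exponents of each base unit: kg: 1, m: 1, s: -2
SI base units of force: kg·m/s²

Answer: kg·m/s²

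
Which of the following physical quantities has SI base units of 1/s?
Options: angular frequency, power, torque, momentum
Checking the SI base units of each option:
  angular frequency (ω = 2πf): 1/s  ✓ matches
  power (P = W/t): kg·m²/s³  ✗
  torque (τ = Fr): kg·m²/s²  ✗
  momentum (p = mv): kg·m/s  ✗

Only angular frequency has units 1/s.

Answer: angular frequency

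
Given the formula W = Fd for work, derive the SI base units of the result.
Units of each symbol in W = Fd:
  F (force): kg·m/s²
  d (displacement): m

Multiplying the contributions: [kg·m/s²] · [m]
Adding exponents of each base unit: kg: 1, m: 2, s: -2
SI base units of work: kg·m²/s²

Answer: kg·m²/s²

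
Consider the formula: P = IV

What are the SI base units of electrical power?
Units of each symbol in P = IV:
  I (current): A
  V (voltage, in volts): kg·m²/(s³·A)

Multiplying the contributions: [A] · [kg·m²/(s³·A)]
Adding exponents of each base unit: kg: 1, m: 2, s: -3
SI base units of electrical power: kg·m²/s³

Answer: kg·m²/s³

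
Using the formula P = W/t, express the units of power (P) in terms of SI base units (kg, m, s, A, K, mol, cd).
Units of each symbol in P = W/t:
  W (work): kg·m²/s²
  t (time): s  → in the denominator, contributes 1/s

Multiplying the contributions: [kg·m²/s²] · [1/s]
Adding exponents of each base unit: kg: 1, m: 2, s: -3
SI base units of power: kg·m²/s³

Answer: kg·m²/s³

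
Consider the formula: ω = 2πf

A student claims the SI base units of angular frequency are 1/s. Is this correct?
Units of each symbol in ω = 2πf:
  f (frequency): 1/s
  The factor 2π is dimensionless.

Multiplying the contributions: [1/s]
Adding exponents of each base unit: s: -1
SI base units of angular frequency: 1/s

The claimed units 1/s match the derived units, so the claim is correct.

Answer: Yes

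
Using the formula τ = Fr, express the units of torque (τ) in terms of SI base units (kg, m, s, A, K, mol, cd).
Units of each symbol in τ = Fr:
  F (force): kg·m/s²
  r (lever arm): m

Multiplying the contributions: [kg·m/s²] · [m]
Adding exponents of each base unit: kg: 1, m: 2, s: -2
SI base units of torque: kg·m²/s²

Answer: kg·m²/s²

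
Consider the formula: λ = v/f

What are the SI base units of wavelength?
Units of each symbol in λ = v/f:
  v (wave speed): m/s
  f (frequency): 1/s  → in the denominator, contributes s

Multiplying the contributions: [m/s] · [s]
Adding exponents of each base unit: m: 1
SI base units of wavelength: m

Answer: m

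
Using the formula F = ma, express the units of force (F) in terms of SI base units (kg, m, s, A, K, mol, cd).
Units of each symbol in F = ma:
  m (mass): kg
  a (acceleration): m/s²

Multiplying the contributions: [kg] · [m/s²]
Adding exponents of each base unit: kg: 1, m: 1, s: -2
SI base units of force: kg·m/s²

Answer: kg·m/s²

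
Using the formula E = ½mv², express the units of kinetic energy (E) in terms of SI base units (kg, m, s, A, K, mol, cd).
Units of each symbol in E = ½mv²:
  m (mass): kg
  v (speed): m/s  → to the power 2, contributes m²/s²
  The factor ½ is dimensionless.

Multiplying the contributions: [kg] · [m²/s²]
Adding exponents of each base unit: kg: 1, m: 2, s: -2
SI base units of kinetic energy: kg·m²/s²

Answer: kg·m²/s²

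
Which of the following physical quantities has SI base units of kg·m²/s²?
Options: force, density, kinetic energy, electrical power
Checking the SI base units of each option:
  force (F = ma): kg·m/s²  ✗
  density (ρ = m/V): kg/m³  ✗
  kinetic energy (E = ½mv²): kg·m²/s²  ✓ matches
  electrical power (P = IV): kg·m²/s³  ✗

Only kinetic energy has units kg·m²/s².

Answer: kinetic energy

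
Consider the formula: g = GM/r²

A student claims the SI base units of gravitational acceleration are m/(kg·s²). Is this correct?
Units of each symbol in g = GM/r²:
  G (gravitational constant): m³/(kg·s²)
  M (mass): kg
  r (distance): m  → to the power 2 in the denominator, contributes 1/m²

Multiplying the contributions: [m³/(kg·s²)] · [kg] · [1/m²]
Adding exponents of each base unit: m: 1, s: -2
SI base units of gravitational acceleration: m/s²

The claimed units m/(kg·s²) (exponents kg: -1, m: 1, s: -2) do not match the derived units m/s² (exponents m: 1, s: -2), so the claim is incorrect.

Answer: No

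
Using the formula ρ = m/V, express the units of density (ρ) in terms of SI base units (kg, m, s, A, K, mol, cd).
Units of each symbol in ρ = m/V:
  m (mass): kg
  V (volume): m³  → in the denominator, contributes 1/m³

Multiplying the contributions: [kg] · [1/m³]
Adding exponents of each base unit: kg: 1, m: -3
SI base units of density: kg/m³

Answer: kg/m³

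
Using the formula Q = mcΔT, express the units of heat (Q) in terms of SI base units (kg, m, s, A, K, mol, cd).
Units of each symbol in Q = mcΔT:
  m (mass): kg
  c (specific heat capacity, in J/(kg·K)): m²/(s²·K)
  ΔT (temperature change): K

Multiplying the contributions: [kg] · [m²/(s²·K)] · [K]
Adding exponents of each base unit: kg: 1, m: 2, s: -2
SI base units of heat: kg·m²/s²

Answer: kg·m²/s²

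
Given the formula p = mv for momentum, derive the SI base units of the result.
Units of each symbol in p = mv:
  m (mass): kg
  v (velocity): m/s

Multiplying the contributions: [kg] · [m/s]
Adding exponents of each base unit: kg: 1, m: 1, s: -1
SI base units of momentum: kg·m/s

Answer: kg·m/s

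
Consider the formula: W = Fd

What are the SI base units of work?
Units of each symbol in W = Fd:
  F (force): kg·m/s²
  d (displacement): m

Multiplying the contributions: [kg·m/s²] · [m]
Adding exponents of each base unit: kg: 1, m: 2, s: -2
SI base units of work: kg·m²/s²

Answer: kg·m²/s²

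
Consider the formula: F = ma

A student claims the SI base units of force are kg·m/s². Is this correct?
Units of each symbol in F = ma:
  m (mass): kg
  a (acceleration): m/s²

Multiplying the contributions: [kg] · [m/s²]
Adding exponents of each base unit: kg: 1, m: 1, s: -2
SI base units of force: kg·m/s²

The claimed units kg·m/s² match the derived units, so the claim is correct.

Answer: Yes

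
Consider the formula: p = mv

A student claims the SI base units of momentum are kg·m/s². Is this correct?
Units of each symbol in p = mv:
  m (mass): kg
  v (velocity): m/s

Multiplying the contributions: [kg] · [m/s]
Adding exponents of each base unit: kg: 1, m: 1, s: -1
SI base units of momentum: kg·m/s

The claimed units kg·m/s² (exponents kg: 1, m: 1, s: -2) do not match the derived units kg·m/s (exponents kg: 1, m: 1, s: -1), so the claim is incorrect.

Answer: No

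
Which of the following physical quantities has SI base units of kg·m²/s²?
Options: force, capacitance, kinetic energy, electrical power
Checking the SI base units of each option:
  force (F = ma): kg·m/s²  ✗
  capacitance (C = Q/V): s⁴·A²/(kg·m²)  ✗
  kinetic energy (E = ½mv²): kg·m²/s²  ✓ matches
  electrical power (P = IV): kg·m²/s³  ✗

Only kinetic energy has units kg·m²/s².

Answer: kinetic energy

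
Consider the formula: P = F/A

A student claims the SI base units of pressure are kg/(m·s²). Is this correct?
Units of each symbol in P = F/A:
  F (force): kg·m/s²
  A (area): m²  → in the denominator, contributes 1/m²

Multiplying the contributions: [kg·m/s²] · [1/m²]
Adding exponents of each base unit: kg: 1, m: -1, s: -2
SI base units of pressure: kg/(m·s²)

The claimed units kg/(m·s²) match the derived units, so the claim is correct.

Answer: Yes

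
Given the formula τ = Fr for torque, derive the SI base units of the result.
Units of each symbol in τ = Fr:
  F (force): kg·m/s²
  r (lever arm): m

Multiplying the contributions: [kg·m/s²] · [m]
Adding exponents of each base unit: kg: 1, m: 2, s: -2
SI base units of torque: kg·m²/s²

Answer: kg·m²/s²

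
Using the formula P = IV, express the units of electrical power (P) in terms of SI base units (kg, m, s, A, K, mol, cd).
Units of each symbol in P = IV:
  I (current): A
  V (voltage, in volts): kg·m²/(s³·A)

Multiplying the contributions: [A] · [kg·m²/(s³·A)]
Adding exponents of each base unit: kg: 1, m: 2, s: -3
SI base units of electrical power: kg·m²/s³

Answer: kg·m²/s³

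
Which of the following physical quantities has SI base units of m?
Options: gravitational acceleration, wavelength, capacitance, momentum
Checking the SI base units of each option:
  gravitational acceleration (g = GM/r²): m/s²  ✗
  wavelength (λ = v/f): m  ✓ matches
  capacitance (C = Q/V): s⁴·A²/(kg·m²)  ✗
  momentum (p = mv): kg·m/s  ✗

Only wavelength has units m.

Answer: wavelength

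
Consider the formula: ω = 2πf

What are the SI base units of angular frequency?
Units of each symbol in ω = 2πf:
  f (frequency): 1/s
  The factor 2π is dimensionless.

Multiplying the contributions: [1/s]
Adding exponents of each base unit: s: -1
SI base units of angular frequency: 1/s

Answer: 1/s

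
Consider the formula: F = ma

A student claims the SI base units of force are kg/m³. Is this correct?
Units of each symbol in F = ma:
  m (mass): kg
  a (acceleration): m/s²

Multiplying the contributions: [kg] · [m/s²]
Adding exponents of each base unit: kg: 1, m: 1, s: -2
SI base units of force: kg·m/s²

The claimed units kg/m³ (exponents kg: 1, m: -3) do not match the derived units kg·m/s² (exponents kg: 1, m: 1, s: -2), so the claim is incorrect.

Answer: No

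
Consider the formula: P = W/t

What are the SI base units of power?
Units of each symbol in P = W/t:
  W (work): kg·m²/s²
  t (time): s  → in the denominator, contributes 1/s

Multiplying the contributions: [kg·m²/s²] · [1/s]
Adding exponents of each base unit: kg: 1, m: 2, s: -3
SI base units of power: kg·m²/s³

Answer: kg·m²/s³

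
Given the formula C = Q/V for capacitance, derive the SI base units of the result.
Units of each symbol in C = Q/V:
  Q (charge, in coulombs): s·A
  V (voltage, in volts): kg·m²/(s³·A)  → in the denominator, contributes s³·A/(kg·m²)

Multiplying the contributions: [s·A] · [s³·A/(kg·m²)]
Adding exponents of each base unit: kg: -1, m: -2, s: 4, A: 2
SI base units of capacitance: s⁴·A²/(kg·m²)

Answer: s⁴·A²/(kg·m²)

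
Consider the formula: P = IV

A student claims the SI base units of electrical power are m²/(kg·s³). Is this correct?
Units of each symbol in P = IV:
  I (current): A
  V (voltage, in volts): kg·m²/(s³·A)

Multiplying the contributions: [A] · [kg·m²/(s³·A)]
Adding exponents of each base unit: kg: 1, m: 2, s: -3
SI base units of electrical power: kg·m²/s³

The claimed units m²/(kg·s³) (exponents kg: -1, m: 2, s: -3) do not match the derived units kg·m²/s³ (exponents kg: 1, m: 2, s: -3), so the claim is incorrect.

Answer: No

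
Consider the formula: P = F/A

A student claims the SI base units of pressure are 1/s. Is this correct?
Units of each symbol in P = F/A:
  F (force): kg·m/s²
  A (area): m²  → in the denominator, contributes 1/m²

Multiplying the contributions: [kg·m/s²] · [1/m²]
Adding exponents of each base unit: kg: 1, m: -1, s: -2
SI base units of pressure: kg/(m·s²)

The claimed units 1/s (exponents s: -1) do not match the derived units kg/(m·s²) (exponents kg: 1, m: -1, s: -2), so the claim is incorrect.

Answer: No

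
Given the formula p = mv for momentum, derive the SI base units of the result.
Units of each symbol in p = mv:
  m (mass): kg
  v (velocity): m/s

Multiplying the contributions: [kg] · [m/s]
Adding exponents of each base unit: kg: 1, m: 1, s: -1
SI base units of momentum: kg·m/s

Answer: kg·m/s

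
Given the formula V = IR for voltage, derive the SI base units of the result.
Units of each symbol in V = IR:
  I (current): A
  R (resistance, in ohms): kg·m²/(s³·A²)

Multiplying the contributions: [A] · [kg·m²/(s³·A²)]
Adding exponents of each base unit: kg: 1, m: 2, s: -3, A: -1
SI base units of voltage: kg·m²/(s³·A)

Answer: kg·m²/(s³·A)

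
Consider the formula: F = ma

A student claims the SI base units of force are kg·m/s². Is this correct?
Units of each symbol in F = ma:
  m (mass): kg
  a (acceleration): m/s²

Multiplying the contributions: [kg] · [m/s²]
Adding exponents of each base unit: kg: 1, m: 1, s: -2
SI base units of force: kg·m/s²

The claimed units kg·m/s² match the derived units, so the claim is correct.

Answer: Yes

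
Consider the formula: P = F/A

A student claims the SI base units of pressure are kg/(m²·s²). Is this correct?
Units of each symbol in P = F/A:
  F (force): kg·m/s²
  A (area): m²  → in the denominator, contributes 1/m²

Multiplying the contributions: [kg·m/s²] · [1/m²]
Adding exponents of each base unit: kg: 1, m: -1, s: -2
SI base units of pressure: kg/(m·s²)

The claimed units kg/(m²·s²) (exponents kg: 1, m: -2, s: -2) do not match the derived units kg/(m·s²) (exponents kg: 1, m: -1, s: -2), so the claim is incorrect.

Answer: No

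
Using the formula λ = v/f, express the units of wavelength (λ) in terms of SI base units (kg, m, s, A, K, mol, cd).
Units of each symbol in λ = v/f:
  v (wave speed): m/s
  f (frequency): 1/s  → in the denominator, contributes s

Multiplying the contributions: [m/s] · [s]
Adding exponents of each base unit: m: 1
SI base units of wavelength: m

Answer: m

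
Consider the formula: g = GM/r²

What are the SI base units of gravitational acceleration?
Units of each symbol in g = GM/r²:
  G (gravitational constant): m³/(kg·s²)
  M (mass): kg
  r (distance): m  → to the power 2 in the denominator, contributes 1/m²

Multiplying the contributions: [m³/(kg·s²)] · [kg] · [1/m²]
Adding exponents of each base unit: m: 1, s: -2
SI base units of gravitational acceleration: m/s²

Answer: m/s²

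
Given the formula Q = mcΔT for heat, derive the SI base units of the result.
Units of each symbol in Q = mcΔT:
  m (mass): kg
  c (specific heat capacity, in J/(kg·K)): m²/(s²·K)
  ΔT (temperature change): K

Multiplying the contributions: [kg] · [m²/(s²·K)] · [K]
Adding exponents of each base unit: kg: 1, m: 2, s: -2
SI base units of heat: kg·m²/s²

Answer: kg·m²/s²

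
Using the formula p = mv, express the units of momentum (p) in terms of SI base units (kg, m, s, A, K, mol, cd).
Units of each symbol in p = mv:
  m (mass): kg
  v (velocity): m/s

Multiplying the contributions: [kg] · [m/s]
Adding exponents of each base unit: kg: 1, m: 1, s: -1
SI base units of momentum: kg·m/s

Answer: kg·m/s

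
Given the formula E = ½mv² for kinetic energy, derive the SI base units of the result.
Units of each symbol in E = ½mv²:
  m (mass): kg
  v (speed): m/s  → to the power 2, contributes m²/s²
  The factor ½ is dimensionless.

Multiplying the contributions: [kg] · [m²/s²]
Adding exponents of each base unit: kg: 1, m: 2, s: -2
SI base units of kinetic energy: kg·m²/s²

Answer: kg·m²/s²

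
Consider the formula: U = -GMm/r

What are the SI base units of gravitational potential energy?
Units of each symbol in U = -GMm/r:
  G (gravitational constant): m³/(kg·s²)
  M (mass): kg
  m (mass): kg
  r (distance): m  → in the denominator, contributes 1/m
  The minus sign does not affect the units.

Multiplying the contributions: [m³/(kg·s²)] · [kg] · [kg] · [1/m]
Adding exponents of each base unit: kg: 1, m: 2, s: -2
SI base units of gravitational potential energy: kg·m²/s²

Answer: kg·m²/s²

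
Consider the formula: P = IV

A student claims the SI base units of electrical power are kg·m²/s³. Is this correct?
Units of each symbol in P = IV:
  I (current): A
  V (voltage, in volts): kg·m²/(s³·A)

Multiplying the contributions: [A] · [kg·m²/(s³·A)]
Adding exponents of each base unit: kg: 1, m: 2, s: -3
SI base units of electrical power: kg·m²/s³

The claimed units kg·m²/s³ match the derived units, so the claim is correct.

Answer: Yes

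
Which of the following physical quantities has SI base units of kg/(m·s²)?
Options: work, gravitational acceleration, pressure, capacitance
Checking the SI base units of each option:
  work (W = Fd): kg·m²/s²  ✗
  gravitational acceleration (g = GM/r²): m/s²  ✗
  pressure (P = F/A): kg/(m·s²)  ✓ matches
  capacitance (C = Q/V): s⁴·A²/(kg·m²)  ✗

Only pressure has units kg/(m·s²).

Answer: pressure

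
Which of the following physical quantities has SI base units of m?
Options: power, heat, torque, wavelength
Checking the SI base units of each option:
  power (P = W/t): kg·m²/s³  ✗
  heat (Q = mcΔT): kg·m²/s²  ✗
  torque (τ = Fr): kg·m²/s²  ✗
  wavelength (λ = v/f): m  ✓ matches

Only wavelength has units m.

Answer: wavelength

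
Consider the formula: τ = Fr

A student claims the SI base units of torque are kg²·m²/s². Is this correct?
Units of each symbol in τ = Fr:
  F (force): kg·m/s²
  r (lever arm): m

Multiplying the contributions: [kg·m/s²] · [m]
Adding exponents of each base unit: kg: 1, m: 2, s: -2
SI base units of torque: kg·m²/s²

The claimed units kg²·m²/s² (exponents kg: 2, m: 2, s: -2) do not match the derived units kg·m²/s² (exponents kg: 1, m: 2, s: -2), so the claim is incorrect.

Answer: No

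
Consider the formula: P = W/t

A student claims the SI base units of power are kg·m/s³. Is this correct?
Units of each symbol in P = W/t:
  W (work): kg·m²/s²
  t (time): s  → in the denominator, contributes 1/s

Multiplying the contributions: [kg·m²/s²] · [1/s]
Adding exponents of each base unit: kg: 1, m: 2, s: -3
SI base units of power: kg·m²/s³

The claimed units kg·m/s³ (exponents kg: 1, m: 1, s: -3) do not match the derived units kg·m²/s³ (exponents kg: 1, m: 2, s: -3), so the claim is incorrect.

Answer: No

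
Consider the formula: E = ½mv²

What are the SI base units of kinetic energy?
Units of each symbol in E = ½mv²:
  m (mass): kg
  v (speed): m/s  → to the power 2, contributes m²/s²
  The factor ½ is dimensionless.

Multiplying the contributions: [kg] · [m²/s²]
Adding exponents of each base unit: kg: 1, m: 2, s: -2
SI base units of kinetic energy: kg·m²/s²

Answer: kg·m²/s²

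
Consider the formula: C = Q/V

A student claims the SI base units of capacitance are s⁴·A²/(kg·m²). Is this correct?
Units of each symbol in C = Q/V:
  Q (charge, in coulombs): s·A
  V (voltage, in volts): kg·m²/(s³·A)  → in the denominator, contributes s³·A/(kg·m²)

Multiplying the contributions: [s·A] · [s³·A/(kg·m²)]
Adding exponents of each base unit: kg: -1, m: -2, s: 4, A: 2
SI base units of capacitance: s⁴·A²/(kg·m²)

The claimed units s⁴·A²/(kg·m²) match the derived units, so the claim is correct.

Answer: Yes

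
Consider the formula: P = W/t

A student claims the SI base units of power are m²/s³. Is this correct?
Units of each symbol in P = W/t:
  W (work): kg·m²/s²
  t (time): s  → in the denominator, contributes 1/s

Multiplying the contributions: [kg·m²/s²] · [1/s]
Adding exponents of each base unit: kg: 1, m: 2, s: -3
SI base units of power: kg·m²/s³

The claimed units m²/s³ (exponents m: 2, s: -3) do not match the derived units kg·m²/s³ (exponents kg: 1, m: 2, s: -3), so the claim is incorrect.

Answer: No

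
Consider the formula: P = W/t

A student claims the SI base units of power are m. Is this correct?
Units of each symbol in P = W/t:
  W (work): kg·m²/s²
  t (time): s  → in the denominator, contributes 1/s

Multiplying the contributions: [kg·m²/s²] · [1/s]
Adding exponents of each base unit: kg: 1, m: 2, s: -3
SI base units of power: kg·m²/s³

The claimed units m (exponents m: 1) do not match the derived units kg·m²/s³ (exponents kg: 1, m: 2, s: -3), so the claim is incorrect.

Answer: No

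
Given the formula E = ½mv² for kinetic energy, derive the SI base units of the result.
Units of each symbol in E = ½mv²:
  m (mass): kg
  v (speed): m/s  → to the power 2, contributes m²/s²
  The factor ½ is dimensionless.

Multiplying the contributions: [kg] · [m²/s²]
Adding exponents of each base unit: kg: 1, m: 2, s: -2
SI base units of kinetic energy: kg·m²/s²

Answer: kg·m²/s²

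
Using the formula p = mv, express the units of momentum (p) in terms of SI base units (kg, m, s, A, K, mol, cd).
Units of each symbol in p = mv:
  m (mass): kg
  v (velocity): m/s

Multiplying the contributions: [kg] · [m/s]
Adding exponents of each base unit: kg: 1, m: 1, s: -1
SI base units of momentum: kg·m/s

Answer: kg·m/s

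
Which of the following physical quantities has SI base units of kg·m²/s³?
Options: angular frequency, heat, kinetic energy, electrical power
Checking the SI base units of each option:
  angular frequency (ω = 2πf): 1/s  ✗
  heat (Q = mcΔT): kg·m²/s²  ✗
  kinetic energy (E = ½mv²): kg·m²/s²  ✗
  electrical power (P = IV): kg·m²/s³  ✓ matches

Only electrical power has units kg·m²/s³.

Answer: electrical power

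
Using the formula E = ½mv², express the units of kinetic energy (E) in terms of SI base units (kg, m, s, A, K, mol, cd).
Units of each symbol in E = ½mv²:
  m (mass): kg
  v (speed): m/s  → to the power 2, contributes m²/s²
  The factor ½ is dimensionless.

Multiplying the contributions: [kg] · [m²/s²]
Adding exponents of each base unit: kg: 1, m: 2, s: -2
SI base units of kinetic energy: kg·m²/s²

Answer: kg·m²/s²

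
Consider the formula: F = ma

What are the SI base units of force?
Units of each symbol in F = ma:
  m (mass): kg
  a (acceleration): m/s²

Multiplying the contributions: [kg] · [m/s²]
Adding exponents of each base unit: kg: 1, m: 1, s: -2
SI base units of force: kg·m/s²

Answer: kg·m/s²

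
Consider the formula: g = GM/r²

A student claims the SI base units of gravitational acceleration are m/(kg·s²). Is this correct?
Units of each symbol in g = GM/r²:
  G (gravitational constant): m³/(kg·s²)
  M (mass): kg
  r (distance): m  → to the power 2 in the denominator, contributes 1/m²

Multiplying the contributions: [m³/(kg·s²)] · [kg] · [1/m²]
Adding exponents of each base unit: m: 1, s: -2
SI base units of gravitational acceleration: m/s²

The claimed units m/(kg·s²) (exponents kg: -1, m: 1, s: -2) do not match the derived units m/s² (exponents m: 1, s: -2), so the claim is incorrect.

Answer: No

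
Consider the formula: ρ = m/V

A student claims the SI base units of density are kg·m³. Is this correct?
Units of each symbol in ρ = m/V:
  m (mass): kg
  V (volume): m³  → in the denominator, contributes 1/m³

Multiplying the contributions: [kg] · [1/m³]
Adding exponents of each base unit: kg: 1, m: -3
SI base units of density: kg/m³

The claimed units kg·m³ (exponents kg: 1, m: 3) do not match the derived units kg/m³ (exponents kg: 1, m: -3), so the claim is incorrect.

Answer: No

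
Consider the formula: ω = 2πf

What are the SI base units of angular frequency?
Units of each symbol in ω = 2πf:
  f (frequency): 1/s
  The factor 2π is dimensionless.

Multiplying the contributions: [1/s]
Adding exponents of each base unit: s: -1
SI base units of angular frequency: 1/s

Answer: 1/s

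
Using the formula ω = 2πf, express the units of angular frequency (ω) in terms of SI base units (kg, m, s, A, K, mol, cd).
Units of each symbol in ω = 2πf:
  f (frequency): 1/s
  The factor 2π is dimensionless.

Multiplying the contributions: [1/s]
Adding exponents of each base unit: s: -1
SI base units of angular frequency: 1/s

Answer: 1/s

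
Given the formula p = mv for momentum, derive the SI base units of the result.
Units of each symbol in p = mv:
  m (mass): kg
  v (velocity): m/s

Multiplying the contributions: [kg] · [m/s]
Adding exponents of each base unit: kg: 1, m: 1, s: -1
SI base units of momentum: kg·m/s

Answer: kg·m/s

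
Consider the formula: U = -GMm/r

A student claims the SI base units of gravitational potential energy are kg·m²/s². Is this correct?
Units of each symbol in U = -GMm/r:
  G (gravitational constant): m³/(kg·s²)
  M (mass): kg
  m (mass): kg
  r (distance): m  → in the denominator, contributes 1/m
  The minus sign does not affect the units.

Multiplying the contributions: [m³/(kg·s²)] · [kg] · [kg] · [1/m]
Adding exponents of each base unit: kg: 1, m: 2, s: -2
SI base units of gravitational potential energy: kg·m²/s²

The claimed units kg·m²/s² match the derived units, so the claim is correct.

Answer: Yes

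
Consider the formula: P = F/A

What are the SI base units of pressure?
Units of each symbol in P = F/A:
  F (force): kg·m/s²
  A (area): m²  → in the denominator, contributes 1/m²

Multiplying the contributions: [kg·m/s²] · [1/m²]
Adding exponents of each base unit: kg: 1, m: -1, s: -2
SI base units of pressure: kg/(m·s²)

Answer: kg/(m·s²)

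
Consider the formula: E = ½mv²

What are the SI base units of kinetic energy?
Units of each symbol in E = ½mv²:
  m (mass): kg
  v (speed): m/s  → to the power 2, contributes m²/s²
  The factor ½ is dimensionless.

Multiplying the contributions: [kg] · [m²/s²]
Adding exponents of each base unit: kg: 1, m: 2, s: -2
SI base units of kinetic energy: kg·m²/s²

Answer: kg·m²/s²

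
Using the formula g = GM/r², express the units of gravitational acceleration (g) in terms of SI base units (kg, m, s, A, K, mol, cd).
Units of each symbol in g = GM/r²:
  G (gravitational constant): m³/(kg·s²)
  M (mass): kg
  r (distance): m  → to the power 2 in the denominator, contributes 1/m²

Multiplying the contributions: [m³/(kg·s²)] · [kg] · [1/m²]
Adding exponents of each base unit: m: 1, s: -2
SI base units of gravitational acceleration: m/s²

Answer: m/s²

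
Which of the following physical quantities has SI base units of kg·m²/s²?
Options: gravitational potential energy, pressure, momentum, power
Checking the SI base units of each option:
  gravitational potential energy (U = -GMm/r): kg·m²/s²  ✓ matches
  pressure (P = F/A): kg/(m·s²)  ✗
  momentum (p = mv): kg·m/s  ✗
  power (P = W/t): kg·m²/s³  ✗

Only gravitational potential energy has units kg·m²/s².

Answer: gravitational potential energy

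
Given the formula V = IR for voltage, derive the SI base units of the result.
Units of each symbol in V = IR:
  I (current): A
  R (resistance, in ohms): kg·m²/(s³·A²)

Multiplying the contributions: [A] · [kg·m²/(s³·A²)]
Adding exponents of each base unit: kg: 1, m: 2, s: -3, A: -1
SI base units of voltage: kg·m²/(s³·A)

Answer: kg·m²/(s³·A)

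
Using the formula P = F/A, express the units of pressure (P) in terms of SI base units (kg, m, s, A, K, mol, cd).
Units of each symbol in P = F/A:
  F (force): kg·m/s²
  A (area): m²  → in the denominator, contributes 1/m²

Multiplying the contributions: [kg·m/s²] · [1/m²]
Adding exponents of each base unit: kg: 1, m: -1, s: -2
SI base units of pressure: kg/(m·s²)

Answer: kg/(m·s²)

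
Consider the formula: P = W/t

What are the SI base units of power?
Units of each symbol in P = W/t:
  W (work): kg·m²/s²
  t (time): s  → in the denominator, contributes 1/s

Multiplying the contributions: [kg·m²/s²] · [1/s]
Adding exponents of each base unit: kg: 1, m: 2, s: -3
SI base units of power: kg·m²/s³

Answer: kg·m²/s³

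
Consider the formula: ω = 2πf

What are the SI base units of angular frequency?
Units of each symbol in ω = 2πf:
  f (frequency): 1/s
  The factor 2π is dimensionless.

Multiplying the contributions: [1/s]
Adding exponents of each base unit: s: -1
SI base units of angular frequency: 1/s

Answer: 1/s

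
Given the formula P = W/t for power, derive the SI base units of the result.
Units of each symbol in P = W/t:
  W (work): kg·m²/s²
  t (time): s  → in the denominator, contributes 1/s

Multiplying the contributions: [kg·m²/s²] · [1/s]
Adding exponents of each base unit: kg: 1, m: 2, s: -3
SI base units of power: kg·m²/s³

Answer: kg·m²/s³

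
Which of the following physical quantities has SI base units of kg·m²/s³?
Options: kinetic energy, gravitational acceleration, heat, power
Checking the SI base units of each option:
  kinetic energy (E = ½mv²): kg·m²/s²  ✗
  gravitational acceleration (g = GM/r²): m/s²  ✗
  heat (Q = mcΔT): kg·m²/s²  ✗
  power (P = W/t): kg·m²/s³  ✓ matches

Only power has units kg·m²/s³.

Answer: power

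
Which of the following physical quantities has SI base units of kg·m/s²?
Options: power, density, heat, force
Checking the SI base units of each option:
  power (P = W/t): kg·m²/s³  ✗
  density (ρ = m/V): kg/m³  ✗
  heat (Q = mcΔT): kg·m²/s²  ✗
  force (F = ma): kg·m/s²  ✓ matches

Only force has units kg·m/s².

Answer: force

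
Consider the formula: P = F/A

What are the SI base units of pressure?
Units of each symbol in P = F/A:
  F (force): kg·m/s²
  A (area): m²  → in the denominator, contributes 1/m²

Multiplying the contributions: [kg·m/s²] · [1/m²]
Adding exponents of each base unit: kg: 1, m: -1, s: -2
SI base units of pressure: kg/(m·s²)

Answer: kg/(m·s²)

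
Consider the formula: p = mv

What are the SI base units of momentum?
Units of each symbol in p = mv:
  m (mass): kg
  v (velocity): m/s

Multiplying the contributions: [kg] · [m/s]
Adding exponents of each base unit: kg: 1, m: 1, s: -1
SI base units of momentum: kg·m/s

Answer: kg·m/s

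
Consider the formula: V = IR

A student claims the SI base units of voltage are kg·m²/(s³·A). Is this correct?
Units of each symbol in V = IR:
  I (current): A
  R (resistance, in ohms): kg·m²/(s³·A²)

Multiplying the contributions: [A] · [kg·m²/(s³·A²)]
Adding exponents of each base unit: kg: 1, m: 2, s: -3, A: -1
SI base units of voltage: kg·m²/(s³·A)

The claimed units kg·m²/(s³·A) match the derived units, so the claim is correct.

Answer: Yes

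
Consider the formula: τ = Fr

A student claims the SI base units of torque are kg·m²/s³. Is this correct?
Units of each symbol in τ = Fr:
  F (force): kg·m/s²
  r (lever arm): m

Multiplying the contributions: [kg·m/s²] · [m]
Adding exponents of each base unit: kg: 1, m: 2, s: -2
SI base units of torque: kg·m²/s²

The claimed units kg·m²/s³ (exponents kg: 1, m: 2, s: -3) do not match the derived units kg·m²/s² (exponents kg: 1, m: 2, s: -2), so the claim is incorrect.

Answer: No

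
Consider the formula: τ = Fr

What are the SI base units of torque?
Units of each symbol in τ = Fr:
  F (force): kg·m/s²
  r (lever arm): m

Multiplying the contributions: [kg·m/s²] · [m]
Adding exponents of each base unit: kg: 1, m: 2, s: -2
SI base units of torque: kg·m²/s²

Answer: kg·m²/s²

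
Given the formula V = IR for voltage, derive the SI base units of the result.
Units of each symbol in V = IR:
  I (current): A
  R (resistance, in ohms): kg·m²/(s³·A²)

Multiplying the contributions: [A] · [kg·m²/(s³·A²)]
Adding exponents of each base unit: kg: 1, m: 2, s: -3, A: -1
SI base units of voltage: kg·m²/(s³·A)

Answer: kg·m²/(s³·A)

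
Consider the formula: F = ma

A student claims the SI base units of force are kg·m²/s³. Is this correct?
Units of each symbol in F = ma:
  m (mass): kg
  a (acceleration): m/s²

Multiplying the contributions: [kg] · [m/s²]
Adding exponents of each base unit: kg: 1, m: 1, s: -2
SI base units of force: kg·m/s²

The claimed units kg·m²/s³ (exponents kg: 1, m: 2, s: -3) do not match the derived units kg·m/s² (exponents kg: 1, m: 1, s: -2), so the claim is incorrect.

Answer: No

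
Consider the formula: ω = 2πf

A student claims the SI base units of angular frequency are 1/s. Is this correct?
Units of each symbol in ω = 2πf:
  f (frequency): 1/s
  The factor 2π is dimensionless.

Multiplying the contributions: [1/s]
Adding exponents of each base unit: s: -1
SI base units of angular frequency: 1/s

The claimed units 1/s match the derived units, so the claim is correct.

Answer: Yes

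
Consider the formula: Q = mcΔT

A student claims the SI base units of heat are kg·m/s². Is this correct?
Units of each symbol in Q = mcΔT:
  m (mass): kg
  c (specific heat capacity, in J/(kg·K)): m²/(s²·K)
  ΔT (temperature change): K

Multiplying the contributions: [kg] · [m²/(s²·K)] · [K]
Adding exponents of each base unit: kg: 1, m: 2, s: -2
SI base units of heat: kg·m²/s²

The claimed units kg·m/s² (exponents kg: 1, m: 1, s: -2) do not match the derived units kg·m²/s² (exponents kg: 1, m: 2, s: -2), so the claim is incorrect.

Answer: No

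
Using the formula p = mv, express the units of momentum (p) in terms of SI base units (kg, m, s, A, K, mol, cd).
Units of each symbol in p = mv:
  m (mass): kg
  v (velocity): m/s

Multiplying the contributions: [kg] · [m/s]
Adding exponents of each base unit: kg: 1, m: 1, s: -1
SI base units of momentum: kg·m/s

Answer: kg·m/s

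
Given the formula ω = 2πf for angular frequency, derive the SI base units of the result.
Units of each symbol in ω = 2πf:
  f (frequency): 1/s
  The factor 2π is dimensionless.

Multiplying the contributions: [1/s]
Adding exponents of each base unit: s: -1
SI base units of angular frequency: 1/s

Answer: 1/s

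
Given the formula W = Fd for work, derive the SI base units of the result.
Units of each symbol in W = Fd:
  F (force): kg·m/s²
  d (displacement): m

Multiplying the contributions: [kg·m/s²] · [m]
Adding exponents of each base unit: kg: 1, m: 2, s: -2
SI base units of work: kg·m²/s²

Answer: kg·m²/s²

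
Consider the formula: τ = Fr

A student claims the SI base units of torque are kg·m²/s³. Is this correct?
Units of each symbol in τ = Fr:
  F (force): kg·m/s²
  r (lever arm): m

Multiplying the contributions: [kg·m/s²] · [m]
Adding exponents of each base unit: kg: 1, m: 2, s: -2
SI base units of torque: kg·m²/s²

The claimed units kg·m²/s³ (exponents kg: 1, m: 2, s: -3) do not match the derived units kg·m²/s² (exponents kg: 1, m: 2, s: -2), so the claim is incorrect.

Answer: No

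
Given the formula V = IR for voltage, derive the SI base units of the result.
Units of each symbol in V = IR:
  I (current): A
  R (resistance, in ohms): kg·m²/(s³·A²)

Multiplying the contributions: [A] · [kg·m²/(s³·A²)]
Adding exponents of each base unit: kg: 1, m: 2, s: -3, A: -1
SI base units of voltage: kg·m²/(s³·A)

Answer: kg·m²/(s³·A)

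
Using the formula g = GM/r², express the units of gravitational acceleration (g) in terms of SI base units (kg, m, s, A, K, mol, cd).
Units of each symbol in g = GM/r²:
  G (gravitational constant): m³/(kg·s²)
  M (mass): kg
  r (distance): m  → to the power 2 in the denominator, contributes 1/m²

Multiplying the contributions: [m³/(kg·s²)] · [kg] · [1/m²]
Adding exponents of each base unit: m: 1, s: -2
SI base units of gravitational acceleration: m/s²

Answer: m/s²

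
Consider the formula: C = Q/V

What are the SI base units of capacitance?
Units of each symbol in C = Q/V:
  Q (charge, in coulombs): s·A
  V (voltage, in volts): kg·m²/(s³·A)  → in the denominator, contributes s³·A/(kg·m²)

Multiplying the contributions: [s·A] · [s³·A/(kg·m²)]
Adding exponents of each base unit: kg: -1, m: -2, s: 4, A: 2
SI base units of capacitance: s⁴·A²/(kg·m²)

Answer: s⁴·A²/(kg·m²)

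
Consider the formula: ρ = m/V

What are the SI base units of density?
Units of each symbol in ρ = m/V:
  m (mass): kg
  V (volume): m³  → in the denominator, contributes 1/m³

Multiplying the contributions: [kg] · [1/m³]
Adding exponents of each base unit: kg: 1, m: -3
SI base units of density: kg/m³

Answer: kg/m³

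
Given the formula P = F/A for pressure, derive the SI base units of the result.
Units of each symbol in P = F/A:
  F (force): kg·m/s²
  A (area): m²  → in the denominator, contributes 1/m²

Multiplying the contributions: [kg·m/s²] · [1/m²]
Adding exponents of each base unit: kg: 1, m: -1, s: -2
SI base units of pressure: kg/(m·s²)

Answer: kg/(m·s²)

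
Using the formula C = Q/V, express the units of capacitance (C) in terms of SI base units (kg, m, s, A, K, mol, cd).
Units of each symbol in C = Q/V:
  Q (charge, in coulombs): s·A
  V (voltage, in volts): kg·m²/(s³·A)  → in the denominator, contributes s³·A/(kg·m²)

Multiplying the contributions: [s·A] · [s³·A/(kg·m²)]
Adding exponents of each base unit: kg: -1, m: -2, s: 4, A: 2
SI base units of capacitance: s⁴·A²/(kg·m²)

Answer: s⁴·A²/(kg·m²)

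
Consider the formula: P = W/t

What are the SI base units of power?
Units of each symbol in P = W/t:
  W (work): kg·m²/s²
  t (time): s  → in the denominator, contributes 1/s

Multiplying the contributions: [kg·m²/s²] · [1/s]
Adding exponents of each base unit: kg: 1, m: 2, s: -3
SI base units of power: kg·m²/s³

Answer: kg·m²/s³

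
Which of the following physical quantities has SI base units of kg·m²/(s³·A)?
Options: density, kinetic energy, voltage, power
Checking the SI base units of each option:
  density (ρ = m/V): kg/m³  ✗
  kinetic energy (E = ½mv²): kg·m²/s²  ✗
  voltage (V = IR): kg·m²/(s³·A)  ✓ matches
  power (P = W/t): kg·m²/s³  ✗

Only voltage has units kg·m²/(s³·A).

Answer: voltage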